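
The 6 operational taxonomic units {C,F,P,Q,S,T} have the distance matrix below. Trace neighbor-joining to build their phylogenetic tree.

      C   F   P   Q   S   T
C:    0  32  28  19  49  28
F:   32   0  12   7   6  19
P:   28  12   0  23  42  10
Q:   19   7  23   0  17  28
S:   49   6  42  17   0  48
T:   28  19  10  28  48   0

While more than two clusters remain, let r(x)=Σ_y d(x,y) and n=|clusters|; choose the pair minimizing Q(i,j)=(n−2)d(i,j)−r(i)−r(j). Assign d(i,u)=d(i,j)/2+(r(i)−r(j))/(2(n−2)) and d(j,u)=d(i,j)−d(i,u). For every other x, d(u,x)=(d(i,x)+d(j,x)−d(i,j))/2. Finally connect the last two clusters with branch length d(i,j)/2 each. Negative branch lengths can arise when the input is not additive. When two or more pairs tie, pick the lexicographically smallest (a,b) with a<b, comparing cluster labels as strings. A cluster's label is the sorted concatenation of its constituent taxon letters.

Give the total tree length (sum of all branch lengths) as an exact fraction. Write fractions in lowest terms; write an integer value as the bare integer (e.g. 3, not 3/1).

1. join F+S (d=6, Q=-214) ⇒ FS; edges |F|=-31/4, |S|=55/4
  updated: d(C,FS)=75/2, d(FS,P)=24, d(FS,Q)=9, d(FS,T)=61/2
2. join FS+Q (d=9, Q=-153) ⇒ FQS; edges |FS|=49/6, |Q|=5/6
  updated: d(C,FQS)=95/4, d(FQS,P)=19, d(FQS,T)=99/4
3. join C+FQS (d=95/4, Q=-399/4) ⇒ CFQS; edges |C|=239/16, |FQS|=141/16
  updated: d(CFQS,P)=93/8, d(CFQS,T)=29/2
4. join CFQS+P (d=93/8, Q=-289/8) ⇒ CFPQS; edges |CFQS|=129/16, |P|=57/16
  updated: d(CFPQS,T)=103/16
5. join CFPQS+T (d=103/16) ⇒ CFPQST; edges |CFPQS|=103/32, |T|=103/32
final tree: (((C:239/16,((F:-31/4,S:55/4):49/6,Q:5/6):141/16):129/16,P:57/16):103/32,T:103/32)
total length: 909/16

909/16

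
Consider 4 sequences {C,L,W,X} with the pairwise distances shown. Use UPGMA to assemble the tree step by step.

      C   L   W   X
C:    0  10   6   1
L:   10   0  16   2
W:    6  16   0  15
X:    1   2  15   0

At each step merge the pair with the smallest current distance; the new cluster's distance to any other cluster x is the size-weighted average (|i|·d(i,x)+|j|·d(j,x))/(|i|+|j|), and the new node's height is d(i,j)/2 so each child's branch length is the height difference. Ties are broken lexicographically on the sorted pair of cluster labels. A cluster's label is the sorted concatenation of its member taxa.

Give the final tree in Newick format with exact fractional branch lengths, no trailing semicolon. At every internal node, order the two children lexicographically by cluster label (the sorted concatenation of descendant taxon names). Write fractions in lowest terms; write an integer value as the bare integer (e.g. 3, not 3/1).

step 1: merge (C,X) at d=1; branch lengths C→1/2, X→1/2; new cluster CX
  updated: d(CX,L)=6, d(CX,W)=21/2
step 2: merge (CX,L) at d=6; branch lengths CX→5/2, L→3; new cluster CLX
  updated: d(CLX,W)=37/3
step 3: merge (CLX,W) at d=37/3; branch lengths CLX→19/6, W→37/6; new cluster CLWX
final tree: (((C:1/2,X:1/2):5/2,L:3):19/6,W:37/6)
total length: 95/6

(((C:1/2,X:1/2):5/2,L:3):19/6,W:37/6)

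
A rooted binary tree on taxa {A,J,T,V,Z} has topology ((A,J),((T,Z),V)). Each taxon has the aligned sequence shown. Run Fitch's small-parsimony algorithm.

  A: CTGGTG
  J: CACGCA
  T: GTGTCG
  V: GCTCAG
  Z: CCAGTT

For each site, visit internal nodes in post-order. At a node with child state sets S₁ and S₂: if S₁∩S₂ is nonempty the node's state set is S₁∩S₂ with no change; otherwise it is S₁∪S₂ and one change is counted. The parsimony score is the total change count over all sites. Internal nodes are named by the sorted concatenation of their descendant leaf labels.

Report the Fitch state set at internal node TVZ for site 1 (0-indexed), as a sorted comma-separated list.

[col 0] AJ: children A:{C}, J:{C} ∩→ {C}; cost 0
[col 0] TZ: children T:{G}, Z:{C} ∪→ {C,G}; cost 1
[col 0] TVZ: children TZ:{C,G}, V:{G} ∩→ {G}; cost 0
[col 0] AJTVZ: children AJ:{C}, TVZ:{G} ∪→ {C,G}; cost 1
[col 1] AJ: children A:{T}, J:{A} ∪→ {A,T}; cost 1
[col 1] TZ: children T:{T}, Z:{C} ∪→ {C,T}; cost 1
[col 1] TVZ: children TZ:{C,T}, V:{C} ∩→ {C}; cost 0
[col 1] AJTVZ: children AJ:{A,T}, TVZ:{C} ∪→ {A,C,T}; cost 1
[col 2] AJ: children A:{G}, J:{C} ∪→ {C,G}; cost 1
[col 2] TZ: children T:{G}, Z:{A} ∪→ {A,G}; cost 1
[col 2] TVZ: children TZ:{A,G}, V:{T} ∪→ {A,G,T}; cost 1
[col 2] AJTVZ: children AJ:{C,G}, TVZ:{A,G,T} ∩→ {G}; cost 0
[col 3] AJ: children A:{G}, J:{G} ∩→ {G}; cost 0
[col 3] TZ: children T:{T}, Z:{G} ∪→ {G,T}; cost 1
[col 3] TVZ: children TZ:{G,T}, V:{C} ∪→ {C,G,T}; cost 1
[col 3] AJTVZ: children AJ:{G}, TVZ:{C,G,T} ∩→ {G}; cost 0
[col 4] AJ: children A:{T}, J:{C} ∪→ {C,T}; cost 1
[col 4] TZ: children T:{C}, Z:{T} ∪→ {C,T}; cost 1
[col 4] TVZ: children TZ:{C,T}, V:{A} ∪→ {A,C,T}; cost 1
[col 4] AJTVZ: children AJ:{C,T}, TVZ:{A,C,T} ∩→ {C,T}; cost 0
[col 5] AJ: children A:{G}, J:{A} ∪→ {A,G}; cost 1
[col 5] TZ: children T:{G}, Z:{T} ∪→ {G,T}; cost 1
[col 5] TVZ: children TZ:{G,T}, V:{G} ∩→ {G}; cost 0
[col 5] AJTVZ: children AJ:{A,G}, TVZ:{G} ∩→ {G}; cost 0
per-site changes: [2, 3, 3, 2, 3, 2]; total = 15

C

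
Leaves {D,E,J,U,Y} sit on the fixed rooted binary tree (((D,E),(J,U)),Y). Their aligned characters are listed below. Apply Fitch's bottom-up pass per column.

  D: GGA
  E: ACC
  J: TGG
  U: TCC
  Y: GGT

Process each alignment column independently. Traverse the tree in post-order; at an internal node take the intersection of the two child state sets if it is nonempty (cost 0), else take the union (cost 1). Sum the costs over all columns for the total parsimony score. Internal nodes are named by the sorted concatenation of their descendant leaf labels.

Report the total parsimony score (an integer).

site 0, node DE: D={G} ∪ E={A} → {A,G} (+1)
site 0, node JU: J={T} ∩ U={T} → {T} (+0)
site 0, node DEJU: DE={A,G} ∪ JU={T} → {A,G,T} (+1)
site 0, node DEJUY: DEJU={A,G,T} ∩ Y={G} → {G} (+0)
site 1, node DE: D={G} ∪ E={C} → {C,G} (+1)
site 1, node JU: J={G} ∪ U={C} → {C,G} (+1)
site 1, node DEJU: DE={C,G} ∩ JU={C,G} → {C,G} (+0)
site 1, node DEJUY: DEJU={C,G} ∩ Y={G} → {G} (+0)
site 2, node DE: D={A} ∪ E={C} → {A,C} (+1)
site 2, node JU: J={G} ∪ U={C} → {C,G} (+1)
site 2, node DEJU: DE={A,C} ∩ JU={C,G} → {C} (+0)
site 2, node DEJUY: DEJU={C} ∪ Y={T} → {C,T} (+1)
per-site changes: [2, 2, 3]; total = 7

7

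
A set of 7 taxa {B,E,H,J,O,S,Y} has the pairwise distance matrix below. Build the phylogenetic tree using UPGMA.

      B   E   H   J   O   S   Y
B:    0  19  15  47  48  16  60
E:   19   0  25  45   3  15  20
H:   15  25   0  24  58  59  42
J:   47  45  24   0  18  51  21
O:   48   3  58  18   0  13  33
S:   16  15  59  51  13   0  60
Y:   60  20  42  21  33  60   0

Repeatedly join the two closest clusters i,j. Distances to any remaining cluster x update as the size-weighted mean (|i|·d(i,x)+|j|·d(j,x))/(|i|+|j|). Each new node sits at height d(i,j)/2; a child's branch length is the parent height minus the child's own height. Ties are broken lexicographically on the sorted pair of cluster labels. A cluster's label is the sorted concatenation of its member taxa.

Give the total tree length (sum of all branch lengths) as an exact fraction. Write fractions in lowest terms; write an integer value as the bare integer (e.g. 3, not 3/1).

1. join E+O (d=3) ⇒ EO; edges |E|=3/2, |O|=3/2
  updated: d(B,EO)=67/2, d(EO,H)=83/2, d(EO,J)=63/2, d(EO,S)=14, d(EO,Y)=53/2
2. join EO+S (d=14) ⇒ EOS; edges |EO|=11/2, |S|=7
  updated: d(B,EOS)=83/3, d(EOS,H)=142/3, d(EOS,J)=38, d(EOS,Y)=113/3
3. join B+H (d=15) ⇒ BH; edges |B|=15/2, |H|=15/2
  updated: d(BH,EOS)=75/2, d(BH,J)=71/2, d(BH,Y)=51
4. join J+Y (d=21) ⇒ JY; edges |J|=21/2, |Y|=21/2
  updated: d(BH,JY)=173/4, d(EOS,JY)=227/6
5. join BH+EOS (d=75/2) ⇒ BEHOS; edges |BH|=45/4, |EOS|=47/4
  updated: d(BEHOS,JY)=40
6. join BEHOS+JY (d=40) ⇒ BEHJOSY; edges |BEHOS|=5/4, |JY|=19/2
final tree: (((B:15/2,H:15/2):45/4,((E:3/2,O:3/2):11/2,S:7):47/4):5/4,(J:21/2,Y:21/2):19/2)
total length: 341/4

341/4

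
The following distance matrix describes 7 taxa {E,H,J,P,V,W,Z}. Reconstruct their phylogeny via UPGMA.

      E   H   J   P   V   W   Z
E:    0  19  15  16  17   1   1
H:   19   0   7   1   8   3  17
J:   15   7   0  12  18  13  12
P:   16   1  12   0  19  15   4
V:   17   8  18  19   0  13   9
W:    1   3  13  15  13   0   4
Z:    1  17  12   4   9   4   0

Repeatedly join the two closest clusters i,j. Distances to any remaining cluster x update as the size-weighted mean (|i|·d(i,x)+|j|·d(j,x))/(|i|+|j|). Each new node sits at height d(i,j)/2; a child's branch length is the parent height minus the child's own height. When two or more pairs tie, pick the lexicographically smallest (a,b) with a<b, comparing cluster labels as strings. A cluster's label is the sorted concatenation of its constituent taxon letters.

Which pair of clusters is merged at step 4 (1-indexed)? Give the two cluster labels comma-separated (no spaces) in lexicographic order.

1. join E+W (d=1) ⇒ EW; edges |E|=1/2, |W|=1/2
  updated: d(EW,H)=11, d(EW,J)=14, d(EW,P)=31/2, d(EW,V)=15, d(EW,Z)=5/2
2. join H+P (d=1) ⇒ HP; edges |H|=1/2, |P|=1/2
  updated: d(EW,HP)=53/4, d(HP,J)=19/2, d(HP,V)=27/2, d(HP,Z)=21/2
3. join EW+Z (d=5/2) ⇒ EWZ; edges |EW|=3/4, |Z|=5/4
  updated: d(EWZ,HP)=37/3, d(EWZ,J)=40/3, d(EWZ,V)=13
4. join HP+J (d=19/2) ⇒ HJP; edges |HP|=17/4, |J|=19/4
  updated: d(EWZ,HJP)=38/3, d(HJP,V)=15
5. join EWZ+HJP (d=38/3) ⇒ EHJPWZ; edges |EWZ|=61/12, |HJP|=19/12
  updated: d(EHJPWZ,V)=14
6. join EHJPWZ+V (d=14) ⇒ EHJPVWZ; edges |EHJPWZ|=2/3, |V|=7
final tree: ((((E:1/2,W:1/2):3/4,Z:5/4):61/12,((H:1/2,P:1/2):17/4,J:19/4):19/12):2/3,V:7)
total length: 82/3

HP,J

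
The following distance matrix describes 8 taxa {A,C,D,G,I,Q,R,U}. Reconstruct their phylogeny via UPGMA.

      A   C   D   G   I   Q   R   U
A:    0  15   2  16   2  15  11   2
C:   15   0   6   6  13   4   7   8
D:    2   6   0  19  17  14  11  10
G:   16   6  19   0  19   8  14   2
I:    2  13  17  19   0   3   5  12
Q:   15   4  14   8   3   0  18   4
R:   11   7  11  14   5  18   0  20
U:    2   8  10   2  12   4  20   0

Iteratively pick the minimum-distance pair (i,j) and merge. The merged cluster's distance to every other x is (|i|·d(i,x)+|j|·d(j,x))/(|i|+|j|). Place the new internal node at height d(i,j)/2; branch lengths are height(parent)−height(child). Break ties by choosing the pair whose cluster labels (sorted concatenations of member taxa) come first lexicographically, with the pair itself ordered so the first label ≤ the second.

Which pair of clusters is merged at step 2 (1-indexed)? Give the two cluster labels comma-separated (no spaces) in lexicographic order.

G,U

1. join A+D (d=2) ⇒ AD; edges |A|=1, |D|=1
  updated: d(AD,C)=21/2, d(AD,G)=35/2, d(AD,I)=19/2, d(AD,Q)=29/2, d(AD,R)=11, d(AD,U)=6
2. join G+U (d=2) ⇒ GU; edges |G|=1, |U|=1
  updated: d(AD,GU)=47/4, d(C,GU)=7, d(GU,I)=31/2, d(GU,Q)=6, d(GU,R)=17
3. join I+Q (d=3) ⇒ IQ; edges |I|=3/2, |Q|=3/2
  updated: d(AD,IQ)=12, d(C,IQ)=17/2, d(GU,IQ)=43/4, d(IQ,R)=23/2
4. join C+GU (d=7) ⇒ CGU; edges |C|=7/2, |GU|=5/2
  updated: d(AD,CGU)=34/3, d(CGU,IQ)=10, d(CGU,R)=41/3
5. join CGU+IQ (d=10) ⇒ CGIQU; edges |CGU|=3/2, |IQ|=7/2
  updated: d(AD,CGIQU)=58/5, d(CGIQU,R)=64/5
6. join AD+R (d=11) ⇒ ADR; edges |AD|=9/2, |R|=11/2
  updated: d(ADR,CGIQU)=12
7. join ADR+CGIQU (d=12) ⇒ ACDGIQRU; edges |ADR|=1/2, |CGIQU|=1
final tree: (((A:1,D:1):9/2,R:11/2):1/2,((C:7/2,(G:1,U:1):5/2):3/2,(I:3/2,Q:3/2):7/2):1)
total length: 59/2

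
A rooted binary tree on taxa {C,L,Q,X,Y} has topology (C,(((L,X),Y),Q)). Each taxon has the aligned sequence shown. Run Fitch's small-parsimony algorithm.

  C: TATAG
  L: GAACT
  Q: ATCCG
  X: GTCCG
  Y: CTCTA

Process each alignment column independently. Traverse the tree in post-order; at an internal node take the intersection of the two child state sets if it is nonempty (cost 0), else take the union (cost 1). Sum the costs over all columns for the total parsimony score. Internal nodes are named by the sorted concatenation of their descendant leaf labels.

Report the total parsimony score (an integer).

LX@0: {G} ∩ {G} = {G} (intersection, +0)
LXY@0: {G} ∪ {C} = {C,G} (union, +1)
LQXY@0: {C,G} ∪ {A} = {A,C,G} (union, +1)
CLQXY@0: {T} ∪ {A,C,G} = {A,C,G,T} (union, +1)
LX@1: {A} ∪ {T} = {A,T} (union, +1)
LXY@1: {A,T} ∩ {T} = {T} (intersection, +0)
LQXY@1: {T} ∩ {T} = {T} (intersection, +0)
CLQXY@1: {A} ∪ {T} = {A,T} (union, +1)
LX@2: {A} ∪ {C} = {A,C} (union, +1)
LXY@2: {A,C} ∩ {C} = {C} (intersection, +0)
LQXY@2: {C} ∩ {C} = {C} (intersection, +0)
CLQXY@2: {T} ∪ {C} = {C,T} (union, +1)
LX@3: {C} ∩ {C} = {C} (intersection, +0)
LXY@3: {C} ∪ {T} = {C,T} (union, +1)
LQXY@3: {C,T} ∩ {C} = {C} (intersection, +0)
CLQXY@3: {A} ∪ {C} = {A,C} (union, +1)
LX@4: {T} ∪ {G} = {G,T} (union, +1)
LXY@4: {G,T} ∪ {A} = {A,G,T} (union, +1)
LQXY@4: {A,G,T} ∩ {G} = {G} (intersection, +0)
CLQXY@4: {G} ∩ {G} = {G} (intersection, +0)
per-site changes: [3, 2, 2, 2, 2]; total = 11

11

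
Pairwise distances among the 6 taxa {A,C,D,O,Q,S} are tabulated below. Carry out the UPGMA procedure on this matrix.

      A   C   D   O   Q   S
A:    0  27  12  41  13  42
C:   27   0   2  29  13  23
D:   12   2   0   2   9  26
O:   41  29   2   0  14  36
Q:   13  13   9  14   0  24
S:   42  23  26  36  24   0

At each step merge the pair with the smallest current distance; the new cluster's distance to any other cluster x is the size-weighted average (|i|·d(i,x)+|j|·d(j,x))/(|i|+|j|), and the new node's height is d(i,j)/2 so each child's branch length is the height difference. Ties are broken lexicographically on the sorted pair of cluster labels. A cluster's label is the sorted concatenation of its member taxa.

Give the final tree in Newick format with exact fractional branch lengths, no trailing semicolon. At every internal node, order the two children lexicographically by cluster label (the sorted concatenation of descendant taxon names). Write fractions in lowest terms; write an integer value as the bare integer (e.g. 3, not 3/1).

iteration 1: select C,D (d=2); attach at lengths (1, 1); label the merged cluster CD
  updated: d(A,CD)=39/2, d(CD,O)=31/2, d(CD,Q)=11, d(CD,S)=49/2
iteration 2: select CD,Q (d=11); attach at lengths (9/2, 11/2); label the merged cluster CDQ
  updated: d(A,CDQ)=52/3, d(CDQ,O)=15, d(CDQ,S)=73/3
iteration 3: select CDQ,O (d=15); attach at lengths (2, 15/2); label the merged cluster CDOQ
  updated: d(A,CDOQ)=93/4, d(CDOQ,S)=109/4
iteration 4: select A,CDOQ (d=93/4); attach at lengths (93/8, 33/8); label the merged cluster ACDOQ
  updated: d(ACDOQ,S)=151/5
iteration 5: select ACDOQ,S (d=151/5); attach at lengths (139/40, 151/10); label the merged cluster ACDOQS
final tree: ((A:93/8,(((C:1,D:1):9/2,Q:11/2):2,O:15/2):33/8):139/40,S:151/10)
total length: 2233/40

((A:93/8,(((C:1,D:1):9/2,Q:11/2):2,O:15/2):33/8):139/40,S:151/10)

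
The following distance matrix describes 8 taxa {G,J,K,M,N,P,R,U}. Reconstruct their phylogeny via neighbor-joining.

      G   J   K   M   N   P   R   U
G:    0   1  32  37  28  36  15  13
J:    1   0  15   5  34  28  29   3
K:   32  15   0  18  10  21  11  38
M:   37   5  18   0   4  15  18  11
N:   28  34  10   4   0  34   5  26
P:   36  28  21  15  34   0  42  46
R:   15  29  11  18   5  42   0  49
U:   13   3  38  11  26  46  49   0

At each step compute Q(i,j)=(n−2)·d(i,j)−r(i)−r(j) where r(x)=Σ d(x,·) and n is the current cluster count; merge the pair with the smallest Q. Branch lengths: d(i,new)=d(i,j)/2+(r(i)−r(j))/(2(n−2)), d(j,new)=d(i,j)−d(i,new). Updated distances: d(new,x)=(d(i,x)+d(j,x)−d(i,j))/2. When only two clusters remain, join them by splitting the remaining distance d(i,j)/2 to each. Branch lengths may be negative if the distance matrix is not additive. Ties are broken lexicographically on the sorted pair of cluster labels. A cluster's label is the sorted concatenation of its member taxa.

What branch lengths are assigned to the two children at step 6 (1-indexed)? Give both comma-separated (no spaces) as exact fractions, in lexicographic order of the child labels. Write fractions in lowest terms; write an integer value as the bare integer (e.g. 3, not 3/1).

59/16,9/8

step 1: merge (J,U) at d=3, Q=-283; branch lengths J→-53/12, U→89/12; new cluster JU
  updated: d(G,JU)=11/2, d(JU,K)=25, d(JU,M)=13/2, d(JU,N)=57/2, d(JU,P)=71/2, d(JU,R)=75/2
step 2: merge (G,JU) at d=11/2, Q=-529/2; branch lengths G→17/4, JU→5/4; new cluster GJU
  updated: d(GJU,K)=103/4, d(GJU,M)=19, d(GJU,N)=51/2, d(GJU,P)=33, d(GJU,R)=47/2
step 3: merge (M,P) at d=15, Q=-159; branch lengths M→-11/8, P→131/8; new cluster MP
  updated: d(GJU,MP)=37/2, d(K,MP)=12, d(MP,N)=23/2, d(MP,R)=45/2
step 4: merge (GJU,MP) at d=37/2, Q=-409/4; branch lengths GJU→337/24, MP→107/24; new cluster GJMPU
  updated: d(GJMPU,K)=77/8, d(GJMPU,N)=37/4, d(GJMPU,R)=55/4
step 5: merge (GJMPU,K) at d=77/8, Q=-44; branch lengths GJMPU→85/16, K→69/16; new cluster GJKMPU
  updated: d(GJKMPU,N)=77/16, d(GJKMPU,R)=121/16
step 6: merge (GJKMPU,N) at d=77/16, Q=-139/8; branch lengths GJKMPU→59/16, N→9/8; new cluster GJKMNPU
  updated: d(GJKMNPU,R)=31/8
step 7: merge (GJKMNPU,R) at d=31/8; branch lengths GJKMNPU→31/16, R→31/16; new cluster GJKMNPRU
final tree: (((((G:17/4,(J:-53/12,U:89/12):5/4):337/24,(M:-11/8,P:131/8):107/24):85/16,K:69/16):59/16,N:9/8):31/16,R:31/16)
total length: 965/16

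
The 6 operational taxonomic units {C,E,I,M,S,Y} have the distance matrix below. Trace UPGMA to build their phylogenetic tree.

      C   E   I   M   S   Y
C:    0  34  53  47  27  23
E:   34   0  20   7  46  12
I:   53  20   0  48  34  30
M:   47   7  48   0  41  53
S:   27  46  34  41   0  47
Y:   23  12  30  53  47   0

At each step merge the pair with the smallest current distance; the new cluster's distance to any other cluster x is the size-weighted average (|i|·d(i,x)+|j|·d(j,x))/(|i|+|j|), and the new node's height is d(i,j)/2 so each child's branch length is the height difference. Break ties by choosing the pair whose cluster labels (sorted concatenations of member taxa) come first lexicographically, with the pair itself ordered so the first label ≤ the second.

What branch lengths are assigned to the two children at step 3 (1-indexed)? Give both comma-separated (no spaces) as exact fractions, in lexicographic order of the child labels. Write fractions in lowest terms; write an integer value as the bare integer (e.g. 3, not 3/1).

27/2,17

step 1: merge (E,M) at d=7; branch lengths E→7/2, M→7/2; new cluster EM
  updated: d(C,EM)=81/2, d(EM,I)=34, d(EM,S)=87/2, d(EM,Y)=65/2
step 2: merge (C,Y) at d=23; branch lengths C→23/2, Y→23/2; new cluster CY
  updated: d(CY,EM)=73/2, d(CY,I)=83/2, d(CY,S)=37
step 3: merge (EM,I) at d=34; branch lengths EM→27/2, I→17; new cluster EIM
  updated: d(CY,EIM)=229/6, d(EIM,S)=121/3
step 4: merge (CY,S) at d=37; branch lengths CY→7, S→37/2; new cluster CSY
  updated: d(CSY,EIM)=350/9
step 5: merge (CSY,EIM) at d=350/9; branch lengths CSY→17/18, EIM→22/9; new cluster CEIMSY
final tree: (((C:23/2,Y:23/2):7,S:37/2):17/18,((E:7/2,M:7/2):27/2,I:17):22/9)
total length: 1609/18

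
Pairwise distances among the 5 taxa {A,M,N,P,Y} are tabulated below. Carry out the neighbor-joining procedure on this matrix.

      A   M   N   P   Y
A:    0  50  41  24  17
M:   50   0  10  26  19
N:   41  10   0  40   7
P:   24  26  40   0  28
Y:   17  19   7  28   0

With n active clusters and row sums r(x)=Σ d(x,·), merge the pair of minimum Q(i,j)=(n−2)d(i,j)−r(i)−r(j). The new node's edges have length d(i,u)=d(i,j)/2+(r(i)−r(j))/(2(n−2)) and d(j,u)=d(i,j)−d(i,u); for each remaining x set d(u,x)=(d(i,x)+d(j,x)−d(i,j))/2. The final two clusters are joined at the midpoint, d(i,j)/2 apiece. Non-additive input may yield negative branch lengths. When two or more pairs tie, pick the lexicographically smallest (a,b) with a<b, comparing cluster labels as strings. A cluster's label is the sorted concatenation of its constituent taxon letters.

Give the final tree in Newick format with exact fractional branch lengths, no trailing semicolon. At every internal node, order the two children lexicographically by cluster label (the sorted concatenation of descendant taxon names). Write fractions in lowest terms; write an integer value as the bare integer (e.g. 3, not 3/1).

step 1: merge (A,P) at d=24, Q=-178; branch lengths A→43/3, P→29/3; new cluster AP
  updated: d(AP,M)=26, d(AP,N)=57/2, d(AP,Y)=21/2
step 2: merge (AP,Y) at d=21/2, Q=-161/2; branch lengths AP→99/8, Y→-15/8; new cluster APY
  updated: d(APY,M)=69/4, d(APY,N)=25/2
step 3: merge (APY,M) at d=69/4, Q=-159/4; branch lengths APY→79/8, M→59/8; new cluster AMPY
  updated: d(AMPY,N)=21/8
step 4: merge (AMPY,N) at d=21/8; branch lengths AMPY→21/16, N→21/16; new cluster AMNPY
final tree: ((((A:43/3,P:29/3):99/8,Y:-15/8):79/8,M:59/8):21/16,N:21/16)
total length: 435/8

((((A:43/3,P:29/3):99/8,Y:-15/8):79/8,M:59/8):21/16,N:21/16)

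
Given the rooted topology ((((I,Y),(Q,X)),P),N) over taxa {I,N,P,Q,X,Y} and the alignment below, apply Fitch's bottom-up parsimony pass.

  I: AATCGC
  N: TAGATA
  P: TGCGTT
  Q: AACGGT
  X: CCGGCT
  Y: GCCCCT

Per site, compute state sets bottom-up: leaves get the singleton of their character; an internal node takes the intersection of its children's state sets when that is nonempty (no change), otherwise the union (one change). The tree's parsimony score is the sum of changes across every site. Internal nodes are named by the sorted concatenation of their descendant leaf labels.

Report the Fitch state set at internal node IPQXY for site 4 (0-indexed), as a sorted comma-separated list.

C,G,T

IY@0: {A} ∪ {G} = {A,G} (union, +1)
QX@0: {A} ∪ {C} = {A,C} (union, +1)
IQXY@0: {A,G} ∩ {A,C} = {A} (intersection, +0)
IPQXY@0: {A} ∪ {T} = {A,T} (union, +1)
INPQXY@0: {A,T} ∩ {T} = {T} (intersection, +0)
IY@1: {A} ∪ {C} = {A,C} (union, +1)
QX@1: {A} ∪ {C} = {A,C} (union, +1)
IQXY@1: {A,C} ∩ {A,C} = {A,C} (intersection, +0)
IPQXY@1: {A,C} ∪ {G} = {A,C,G} (union, +1)
INPQXY@1: {A,C,G} ∩ {A} = {A} (intersection, +0)
IY@2: {T} ∪ {C} = {C,T} (union, +1)
QX@2: {C} ∪ {G} = {C,G} (union, +1)
IQXY@2: {C,T} ∩ {C,G} = {C} (intersection, +0)
IPQXY@2: {C} ∩ {C} = {C} (intersection, +0)
INPQXY@2: {C} ∪ {G} = {C,G} (union, +1)
IY@3: {C} ∩ {C} = {C} (intersection, +0)
QX@3: {G} ∩ {G} = {G} (intersection, +0)
IQXY@3: {C} ∪ {G} = {C,G} (union, +1)
IPQXY@3: {C,G} ∩ {G} = {G} (intersection, +0)
INPQXY@3: {G} ∪ {A} = {A,G} (union, +1)
IY@4: {G} ∪ {C} = {C,G} (union, +1)
QX@4: {G} ∪ {C} = {C,G} (union, +1)
IQXY@4: {C,G} ∩ {C,G} = {C,G} (intersection, +0)
IPQXY@4: {C,G} ∪ {T} = {C,G,T} (union, +1)
INPQXY@4: {C,G,T} ∩ {T} = {T} (intersection, +0)
IY@5: {C} ∪ {T} = {C,T} (union, +1)
QX@5: {T} ∩ {T} = {T} (intersection, +0)
IQXY@5: {C,T} ∩ {T} = {T} (intersection, +0)
IPQXY@5: {T} ∩ {T} = {T} (intersection, +0)
INPQXY@5: {T} ∪ {A} = {A,T} (union, +1)
per-site changes: [3, 3, 3, 2, 3, 2]; total = 16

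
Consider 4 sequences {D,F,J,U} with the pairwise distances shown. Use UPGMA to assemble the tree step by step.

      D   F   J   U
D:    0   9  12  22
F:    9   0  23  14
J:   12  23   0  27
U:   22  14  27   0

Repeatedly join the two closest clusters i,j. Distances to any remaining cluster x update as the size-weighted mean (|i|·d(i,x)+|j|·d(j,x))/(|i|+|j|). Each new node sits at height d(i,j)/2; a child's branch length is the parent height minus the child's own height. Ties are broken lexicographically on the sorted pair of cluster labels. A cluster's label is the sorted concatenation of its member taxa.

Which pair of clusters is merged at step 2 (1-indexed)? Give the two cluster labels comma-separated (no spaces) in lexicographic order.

step 1: merge (D,F) at d=9; branch lengths D→9/2, F→9/2; new cluster DF
  updated: d(DF,J)=35/2, d(DF,U)=18
step 2: merge (DF,J) at d=35/2; branch lengths DF→17/4, J→35/4; new cluster DFJ
  updated: d(DFJ,U)=21
step 3: merge (DFJ,U) at d=21; branch lengths DFJ→7/4, U→21/2; new cluster DFJU
final tree: (((D:9/2,F:9/2):17/4,J:35/4):7/4,U:21/2)
total length: 137/4

DF,J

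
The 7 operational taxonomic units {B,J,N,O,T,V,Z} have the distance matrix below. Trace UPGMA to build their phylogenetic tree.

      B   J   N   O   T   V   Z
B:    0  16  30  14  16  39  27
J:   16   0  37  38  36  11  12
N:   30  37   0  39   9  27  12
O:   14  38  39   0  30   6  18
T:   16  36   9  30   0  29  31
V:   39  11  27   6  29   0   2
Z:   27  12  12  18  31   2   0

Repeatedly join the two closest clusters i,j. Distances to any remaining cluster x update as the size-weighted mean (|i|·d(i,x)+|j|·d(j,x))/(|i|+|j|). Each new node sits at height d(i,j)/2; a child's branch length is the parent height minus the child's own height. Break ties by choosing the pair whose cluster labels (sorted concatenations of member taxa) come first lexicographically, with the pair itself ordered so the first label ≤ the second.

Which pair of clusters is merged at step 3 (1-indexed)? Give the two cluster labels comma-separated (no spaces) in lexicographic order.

J,VZ

iteration 1: select V,Z (d=2); attach at lengths (1, 1); label the merged cluster VZ
  updated: d(B,VZ)=33, d(J,VZ)=23/2, d(N,VZ)=39/2, d(O,VZ)=12, d(T,VZ)=30
iteration 2: select N,T (d=9); attach at lengths (9/2, 9/2); label the merged cluster NT
  updated: d(B,NT)=23, d(J,NT)=73/2, d(NT,O)=69/2, d(NT,VZ)=99/4
iteration 3: select J,VZ (d=23/2); attach at lengths (23/4, 19/4); label the merged cluster JVZ
  updated: d(B,JVZ)=82/3, d(JVZ,NT)=86/3, d(JVZ,O)=62/3
iteration 4: select B,O (d=14); attach at lengths (7, 7); label the merged cluster BO
  updated: d(BO,JVZ)=24, d(BO,NT)=115/4
iteration 5: select BO,JVZ (d=24); attach at lengths (5, 25/4); label the merged cluster BJOVZ
  updated: d(BJOVZ,NT)=287/10
iteration 6: select BJOVZ,NT (d=287/10); attach at lengths (47/20, 197/20); label the merged cluster BJNOTVZ
final tree: (((B:7,O:7):5,(J:23/4,(V:1,Z:1):19/4):25/4):47/20,(N:9/2,T:9/2):197/20)
total length: 1179/20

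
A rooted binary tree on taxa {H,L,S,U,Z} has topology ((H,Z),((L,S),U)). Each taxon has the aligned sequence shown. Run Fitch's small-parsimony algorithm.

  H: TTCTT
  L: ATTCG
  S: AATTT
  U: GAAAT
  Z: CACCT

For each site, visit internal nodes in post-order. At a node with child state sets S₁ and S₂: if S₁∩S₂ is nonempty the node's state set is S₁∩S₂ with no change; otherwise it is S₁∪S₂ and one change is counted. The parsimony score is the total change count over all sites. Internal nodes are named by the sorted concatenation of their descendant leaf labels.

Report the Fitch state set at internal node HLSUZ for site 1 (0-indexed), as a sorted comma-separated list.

A

site 0, node HZ: H={T} ∪ Z={C} → {C,T} (+1)
site 0, node LS: L={A} ∩ S={A} → {A} (+0)
site 0, node LSU: LS={A} ∪ U={G} → {A,G} (+1)
site 0, node HLSUZ: HZ={C,T} ∪ LSU={A,G} → {A,C,G,T} (+1)
site 1, node HZ: H={T} ∪ Z={A} → {A,T} (+1)
site 1, node LS: L={T} ∪ S={A} → {A,T} (+1)
site 1, node LSU: LS={A,T} ∩ U={A} → {A} (+0)
site 1, node HLSUZ: HZ={A,T} ∩ LSU={A} → {A} (+0)
site 2, node HZ: H={C} ∩ Z={C} → {C} (+0)
site 2, node LS: L={T} ∩ S={T} → {T} (+0)
site 2, node LSU: LS={T} ∪ U={A} → {A,T} (+1)
site 2, node HLSUZ: HZ={C} ∪ LSU={A,T} → {A,C,T} (+1)
site 3, node HZ: H={T} ∪ Z={C} → {C,T} (+1)
site 3, node LS: L={C} ∪ S={T} → {C,T} (+1)
site 3, node LSU: LS={C,T} ∪ U={A} → {A,C,T} (+1)
site 3, node HLSUZ: HZ={C,T} ∩ LSU={A,C,T} → {C,T} (+0)
site 4, node HZ: H={T} ∩ Z={T} → {T} (+0)
site 4, node LS: L={G} ∪ S={T} → {G,T} (+1)
site 4, node LSU: LS={G,T} ∩ U={T} → {T} (+0)
site 4, node HLSUZ: HZ={T} ∩ LSU={T} → {T} (+0)
per-site changes: [3, 2, 2, 3, 1]; total = 11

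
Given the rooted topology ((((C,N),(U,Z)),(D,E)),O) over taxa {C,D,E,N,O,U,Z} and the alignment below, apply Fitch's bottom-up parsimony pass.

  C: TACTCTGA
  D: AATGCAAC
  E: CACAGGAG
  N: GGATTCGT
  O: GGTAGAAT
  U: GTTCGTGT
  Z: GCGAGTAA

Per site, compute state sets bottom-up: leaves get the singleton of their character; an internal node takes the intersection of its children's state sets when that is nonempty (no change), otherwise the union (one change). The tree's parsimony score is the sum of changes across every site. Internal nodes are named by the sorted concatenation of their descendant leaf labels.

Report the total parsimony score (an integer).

26

CN@0: {T} ∪ {G} = {G,T} (union, +1)
UZ@0: {G} ∩ {G} = {G} (intersection, +0)
CNUZ@0: {G,T} ∩ {G} = {G} (intersection, +0)
DE@0: {A} ∪ {C} = {A,C} (union, +1)
CDENUZ@0: {G} ∪ {A,C} = {A,C,G} (union, +1)
CDENOUZ@0: {A,C,G} ∩ {G} = {G} (intersection, +0)
CN@1: {A} ∪ {G} = {A,G} (union, +1)
UZ@1: {T} ∪ {C} = {C,T} (union, +1)
CNUZ@1: {A,G} ∪ {C,T} = {A,C,G,T} (union, +1)
DE@1: {A} ∩ {A} = {A} (intersection, +0)
CDENUZ@1: {A,C,G,T} ∩ {A} = {A} (intersection, +0)
CDENOUZ@1: {A} ∪ {G} = {A,G} (union, +1)
CN@2: {C} ∪ {A} = {A,C} (union, +1)
UZ@2: {T} ∪ {G} = {G,T} (union, +1)
CNUZ@2: {A,C} ∪ {G,T} = {A,C,G,T} (union, +1)
DE@2: {T} ∪ {C} = {C,T} (union, +1)
CDENUZ@2: {A,C,G,T} ∩ {C,T} = {C,T} (intersection, +0)
CDENOUZ@2: {C,T} ∩ {T} = {T} (intersection, +0)
CN@3: {T} ∩ {T} = {T} (intersection, +0)
UZ@3: {C} ∪ {A} = {A,C} (union, +1)
CNUZ@3: {T} ∪ {A,C} = {A,C,T} (union, +1)
DE@3: {G} ∪ {A} = {A,G} (union, +1)
CDENUZ@3: {A,C,T} ∩ {A,G} = {A} (intersection, +0)
CDENOUZ@3: {A} ∩ {A} = {A} (intersection, +0)
CN@4: {C} ∪ {T} = {C,T} (union, +1)
UZ@4: {G} ∩ {G} = {G} (intersection, +0)
CNUZ@4: {C,T} ∪ {G} = {C,G,T} (union, +1)
DE@4: {C} ∪ {G} = {C,G} (union, +1)
CDENUZ@4: {C,G,T} ∩ {C,G} = {C,G} (intersection, +0)
CDENOUZ@4: {C,G} ∩ {G} = {G} (intersection, +0)
CN@5: {T} ∪ {C} = {C,T} (union, +1)
UZ@5: {T} ∩ {T} = {T} (intersection, +0)
CNUZ@5: {C,T} ∩ {T} = {T} (intersection, +0)
DE@5: {A} ∪ {G} = {A,G} (union, +1)
CDENUZ@5: {T} ∪ {A,G} = {A,G,T} (union, +1)
CDENOUZ@5: {A,G,T} ∩ {A} = {A} (intersection, +0)
CN@6: {G} ∩ {G} = {G} (intersection, +0)
UZ@6: {G} ∪ {A} = {A,G} (union, +1)
CNUZ@6: {G} ∩ {A,G} = {G} (intersection, +0)
DE@6: {A} ∩ {A} = {A} (intersection, +0)
CDENUZ@6: {G} ∪ {A} = {A,G} (union, +1)
CDENOUZ@6: {A,G} ∩ {A} = {A} (intersection, +0)
CN@7: {A} ∪ {T} = {A,T} (union, +1)
UZ@7: {T} ∪ {A} = {A,T} (union, +1)
CNUZ@7: {A,T} ∩ {A,T} = {A,T} (intersection, +0)
DE@7: {C} ∪ {G} = {C,G} (union, +1)
CDENUZ@7: {A,T} ∪ {C,G} = {A,C,G,T} (union, +1)
CDENOUZ@7: {A,C,G,T} ∩ {T} = {T} (intersection, +0)
per-site changes: [3, 4, 4, 3, 3, 3, 2, 4]; total = 26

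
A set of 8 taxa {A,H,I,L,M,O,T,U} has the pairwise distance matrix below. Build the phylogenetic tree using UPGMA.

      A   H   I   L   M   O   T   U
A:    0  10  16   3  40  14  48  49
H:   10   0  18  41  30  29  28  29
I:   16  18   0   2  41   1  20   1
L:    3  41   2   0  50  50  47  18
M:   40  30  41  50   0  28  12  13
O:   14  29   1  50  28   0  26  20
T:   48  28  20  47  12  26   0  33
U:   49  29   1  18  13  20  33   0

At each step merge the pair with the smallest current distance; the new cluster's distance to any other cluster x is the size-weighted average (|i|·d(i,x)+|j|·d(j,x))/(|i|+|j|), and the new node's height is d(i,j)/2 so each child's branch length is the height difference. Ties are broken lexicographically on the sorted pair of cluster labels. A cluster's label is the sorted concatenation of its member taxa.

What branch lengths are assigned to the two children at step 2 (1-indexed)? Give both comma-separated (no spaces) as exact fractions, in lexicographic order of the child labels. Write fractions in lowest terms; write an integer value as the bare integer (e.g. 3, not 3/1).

iteration 1: select I,O (d=1); attach at lengths (1/2, 1/2); label the merged cluster IO
  updated: d(A,IO)=15, d(H,IO)=47/2, d(IO,L)=26, d(IO,M)=69/2, d(IO,T)=23, d(IO,U)=21/2
iteration 2: select A,L (d=3); attach at lengths (3/2, 3/2); label the merged cluster AL
  updated: d(AL,H)=51/2, d(AL,IO)=41/2, d(AL,M)=45, d(AL,T)=95/2, d(AL,U)=67/2
iteration 3: select IO,U (d=21/2); attach at lengths (19/4, 21/4); label the merged cluster IOU
  updated: d(AL,IOU)=149/6, d(H,IOU)=76/3, d(IOU,M)=82/3, d(IOU,T)=79/3
iteration 4: select M,T (d=12); attach at lengths (6, 6); label the merged cluster MT
  updated: d(AL,MT)=185/4, d(H,MT)=29, d(IOU,MT)=161/6
iteration 5: select AL,IOU (d=149/6); attach at lengths (131/12, 43/6); label the merged cluster AILOU
  updated: d(AILOU,H)=127/5, d(AILOU,MT)=173/5
iteration 6: select AILOU,H (d=127/5); attach at lengths (17/60, 127/10); label the merged cluster AHILOU
  updated: d(AHILOU,MT)=101/3
iteration 7: select AHILOU,MT (d=101/3); attach at lengths (62/15, 65/6); label the merged cluster AHILMOTU
final tree: ((((A:3/2,L:3/2):131/12,((I:1/2,O:1/2):19/4,U:21/4):43/6):17/60,H:127/10):62/15,(M:6,T:6):65/6)
total length: 2161/30

3/2,3/2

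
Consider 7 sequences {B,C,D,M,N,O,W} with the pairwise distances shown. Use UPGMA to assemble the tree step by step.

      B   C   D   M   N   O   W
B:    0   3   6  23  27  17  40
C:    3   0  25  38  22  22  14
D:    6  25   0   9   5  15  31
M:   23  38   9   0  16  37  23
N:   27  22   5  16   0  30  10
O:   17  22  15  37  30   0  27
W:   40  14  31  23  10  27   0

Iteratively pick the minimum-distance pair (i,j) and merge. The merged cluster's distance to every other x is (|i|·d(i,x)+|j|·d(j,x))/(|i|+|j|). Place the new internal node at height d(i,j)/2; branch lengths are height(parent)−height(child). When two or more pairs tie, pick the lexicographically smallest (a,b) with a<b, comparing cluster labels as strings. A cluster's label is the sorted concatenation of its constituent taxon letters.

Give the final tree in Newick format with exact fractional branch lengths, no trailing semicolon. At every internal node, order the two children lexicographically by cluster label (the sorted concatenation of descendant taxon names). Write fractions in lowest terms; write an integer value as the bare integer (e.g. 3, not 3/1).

(((B:3/2,C:3/2):33/4,O:39/4):35/12,(((D:5/2,N:5/2):15/4,M:25/4):53/12,W:32/3):2)

iteration 1: select B,C (d=3); attach at lengths (3/2, 3/2); label the merged cluster BC
  updated: d(BC,D)=31/2, d(BC,M)=61/2, d(BC,N)=49/2, d(BC,O)=39/2, d(BC,W)=27
iteration 2: select D,N (d=5); attach at lengths (5/2, 5/2); label the merged cluster DN
  updated: d(BC,DN)=20, d(DN,M)=25/2, d(DN,O)=45/2, d(DN,W)=41/2
iteration 3: select DN,M (d=25/2); attach at lengths (15/4, 25/4); label the merged cluster DMN
  updated: d(BC,DMN)=47/2, d(DMN,O)=82/3, d(DMN,W)=64/3
iteration 4: select BC,O (d=39/2); attach at lengths (33/4, 39/4); label the merged cluster BCO
  updated: d(BCO,DMN)=223/9, d(BCO,W)=27
iteration 5: select DMN,W (d=64/3); attach at lengths (53/12, 32/3); label the merged cluster DMNW
  updated: d(BCO,DMNW)=76/3
iteration 6: select BCO,DMNW (d=76/3); attach at lengths (35/12, 2); label the merged cluster BCDMNOW
final tree: (((B:3/2,C:3/2):33/4,O:39/4):35/12,(((D:5/2,N:5/2):15/4,M:25/4):53/12,W:32/3):2)
total length: 56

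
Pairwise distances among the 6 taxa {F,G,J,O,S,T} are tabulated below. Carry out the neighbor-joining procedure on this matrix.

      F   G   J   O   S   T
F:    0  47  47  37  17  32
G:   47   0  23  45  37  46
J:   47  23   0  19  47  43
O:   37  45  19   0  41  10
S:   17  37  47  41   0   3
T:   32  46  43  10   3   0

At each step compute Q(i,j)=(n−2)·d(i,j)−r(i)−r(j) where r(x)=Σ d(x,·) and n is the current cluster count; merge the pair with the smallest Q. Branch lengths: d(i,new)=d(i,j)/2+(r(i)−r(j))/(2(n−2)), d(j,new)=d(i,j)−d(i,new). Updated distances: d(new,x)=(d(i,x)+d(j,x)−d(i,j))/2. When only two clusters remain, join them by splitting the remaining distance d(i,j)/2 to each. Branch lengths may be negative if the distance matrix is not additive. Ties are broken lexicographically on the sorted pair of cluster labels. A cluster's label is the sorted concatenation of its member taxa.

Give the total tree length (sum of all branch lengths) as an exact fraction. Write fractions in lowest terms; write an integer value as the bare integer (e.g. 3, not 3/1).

1. join G+J (d=23, Q=-285) ⇒ GJ; edges |G|=111/8, |J|=73/8
  updated: d(F,GJ)=71/2, d(GJ,O)=41/2, d(GJ,S)=61/2, d(GJ,T)=33
2. join GJ+O (d=41/2, Q=-333/2) ⇒ GJO; edges |GJ|=145/12, |O|=101/12
  updated: d(F,GJO)=26, d(GJO,S)=51/2, d(GJO,T)=45/4
3. join F+S (d=17, Q=-173/2) ⇒ FS; edges |F|=127/8, |S|=9/8
  updated: d(FS,GJO)=69/4, d(FS,T)=9
4. join FS+GJO (d=69/4, Q=-75/2) ⇒ FGJOS; edges |FS|=15/2, |GJO|=39/4
  updated: d(FGJOS,T)=3/2
5. join FGJOS+T (d=3/2) ⇒ FGJOST; edges |FGJOS|=3/4, |T|=3/4
final tree: (((F:127/8,S:9/8):15/2,((G:111/8,J:73/8):145/12,O:101/12):39/4):3/4,T:3/4)
total length: 317/4

317/4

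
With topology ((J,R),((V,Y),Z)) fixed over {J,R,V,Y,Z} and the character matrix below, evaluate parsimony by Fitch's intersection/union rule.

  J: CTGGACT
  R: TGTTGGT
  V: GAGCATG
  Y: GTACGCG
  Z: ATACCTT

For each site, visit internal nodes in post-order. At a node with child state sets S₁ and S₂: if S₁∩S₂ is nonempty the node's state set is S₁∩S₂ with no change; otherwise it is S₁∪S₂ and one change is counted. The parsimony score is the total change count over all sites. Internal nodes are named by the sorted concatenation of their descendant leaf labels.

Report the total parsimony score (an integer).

site 0, node JR: J={C} ∪ R={T} → {C,T} (+1)
site 0, node VY: V={G} ∩ Y={G} → {G} (+0)
site 0, node VYZ: VY={G} ∪ Z={A} → {A,G} (+1)
site 0, node JRVYZ: JR={C,T} ∪ VYZ={A,G} → {A,C,G,T} (+1)
site 1, node JR: J={T} ∪ R={G} → {G,T} (+1)
site 1, node VY: V={A} ∪ Y={T} → {A,T} (+1)
site 1, node VYZ: VY={A,T} ∩ Z={T} → {T} (+0)
site 1, node JRVYZ: JR={G,T} ∩ VYZ={T} → {T} (+0)
site 2, node JR: J={G} ∪ R={T} → {G,T} (+1)
site 2, node VY: V={G} ∪ Y={A} → {A,G} (+1)
site 2, node VYZ: VY={A,G} ∩ Z={A} → {A} (+0)
site 2, node JRVYZ: JR={G,T} ∪ VYZ={A} → {A,G,T} (+1)
site 3, node JR: J={G} ∪ R={T} → {G,T} (+1)
site 3, node VY: V={C} ∩ Y={C} → {C} (+0)
site 3, node VYZ: VY={C} ∩ Z={C} → {C} (+0)
site 3, node JRVYZ: JR={G,T} ∪ VYZ={C} → {C,G,T} (+1)
site 4, node JR: J={A} ∪ R={G} → {A,G} (+1)
site 4, node VY: V={A} ∪ Y={G} → {A,G} (+1)
site 4, node VYZ: VY={A,G} ∪ Z={C} → {A,C,G} (+1)
site 4, node JRVYZ: JR={A,G} ∩ VYZ={A,C,G} → {A,G} (+0)
site 5, node JR: J={C} ∪ R={G} → {C,G} (+1)
site 5, node VY: V={T} ∪ Y={C} → {C,T} (+1)
site 5, node VYZ: VY={C,T} ∩ Z={T} → {T} (+0)
site 5, node JRVYZ: JR={C,G} ∪ VYZ={T} → {C,G,T} (+1)
site 6, node JR: J={T} ∩ R={T} → {T} (+0)
site 6, node VY: V={G} ∩ Y={G} → {G} (+0)
site 6, node VYZ: VY={G} ∪ Z={T} → {G,T} (+1)
site 6, node JRVYZ: JR={T} ∩ VYZ={G,T} → {T} (+0)
per-site changes: [3, 2, 3, 2, 3, 3, 1]; total = 17

17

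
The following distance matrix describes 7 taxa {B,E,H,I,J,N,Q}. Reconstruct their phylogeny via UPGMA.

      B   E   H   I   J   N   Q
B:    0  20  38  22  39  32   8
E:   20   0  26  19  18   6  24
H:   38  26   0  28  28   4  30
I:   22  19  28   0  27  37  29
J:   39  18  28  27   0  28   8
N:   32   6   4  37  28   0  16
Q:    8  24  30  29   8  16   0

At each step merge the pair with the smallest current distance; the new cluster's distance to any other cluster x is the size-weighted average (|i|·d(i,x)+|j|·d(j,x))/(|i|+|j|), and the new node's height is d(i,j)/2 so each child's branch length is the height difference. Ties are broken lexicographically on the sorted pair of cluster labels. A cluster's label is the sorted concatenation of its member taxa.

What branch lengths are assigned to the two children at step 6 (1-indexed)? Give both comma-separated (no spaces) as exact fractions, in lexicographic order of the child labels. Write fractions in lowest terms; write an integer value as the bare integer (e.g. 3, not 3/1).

1. join H+N (d=4) ⇒ HN; edges |H|=2, |N|=2
  updated: d(B,HN)=35, d(E,HN)=16, d(HN,I)=65/2, d(HN,J)=28, d(HN,Q)=23
2. join B+Q (d=8) ⇒ BQ; edges |B|=4, |Q|=4
  updated: d(BQ,E)=22, d(BQ,HN)=29, d(BQ,I)=51/2, d(BQ,J)=47/2
3. join E+HN (d=16) ⇒ EHN; edges |E|=8, |HN|=6
  updated: d(BQ,EHN)=80/3, d(EHN,I)=28, d(EHN,J)=74/3
4. join BQ+J (d=47/2) ⇒ BJQ; edges |BQ|=31/4, |J|=47/4
  updated: d(BJQ,EHN)=26, d(BJQ,I)=26
5. join BJQ+EHN (d=26) ⇒ BEHJNQ; edges |BJQ|=5/4, |EHN|=5
  updated: d(BEHJNQ,I)=27
6. join BEHJNQ+I (d=27) ⇒ BEHIJNQ; edges |BEHJNQ|=1/2, |I|=27/2
final tree: ((((B:4,Q:4):31/4,J:47/4):5/4,(E:8,(H:2,N:2):6):5):1/2,I:27/2)
total length: 263/4

1/2,27/2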